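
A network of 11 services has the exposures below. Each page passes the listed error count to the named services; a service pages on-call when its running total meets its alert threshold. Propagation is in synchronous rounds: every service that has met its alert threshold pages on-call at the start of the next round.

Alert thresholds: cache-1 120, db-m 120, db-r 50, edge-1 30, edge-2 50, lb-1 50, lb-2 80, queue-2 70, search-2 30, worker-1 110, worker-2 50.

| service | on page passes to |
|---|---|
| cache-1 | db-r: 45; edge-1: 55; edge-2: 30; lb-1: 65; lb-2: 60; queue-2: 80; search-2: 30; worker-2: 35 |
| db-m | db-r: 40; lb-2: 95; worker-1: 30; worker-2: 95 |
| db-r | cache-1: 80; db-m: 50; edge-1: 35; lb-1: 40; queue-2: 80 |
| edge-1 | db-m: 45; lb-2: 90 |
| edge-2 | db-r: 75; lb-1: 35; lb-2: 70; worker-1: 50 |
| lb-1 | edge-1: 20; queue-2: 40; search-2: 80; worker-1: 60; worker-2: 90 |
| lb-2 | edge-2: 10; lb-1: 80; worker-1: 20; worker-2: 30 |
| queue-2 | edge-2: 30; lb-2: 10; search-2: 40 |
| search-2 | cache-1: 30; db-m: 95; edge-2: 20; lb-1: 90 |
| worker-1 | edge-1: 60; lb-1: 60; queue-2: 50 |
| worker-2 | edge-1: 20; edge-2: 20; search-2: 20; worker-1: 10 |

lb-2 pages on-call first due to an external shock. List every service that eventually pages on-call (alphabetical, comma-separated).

db-m, db-r, edge-1, edge-2, lb-1, lb-2, queue-2, search-2, worker-1, worker-2

Round 1 — lb-2 pages on-call (initial).
  edge-2: +10 → 10 < 50
  lb-1: +80 → 80 ≥ 50
  worker-1: +20 → 20 < 110
  worker-2: +30 → 30 < 50
Round 2 — lb-1 pages on-call.
  edge-1: +20 → 20 < 30
  queue-2: +40 → 40 < 70
  search-2: +80 → 80 ≥ 30
  worker-1: +60 → 80 < 110
  worker-2: +90 → 120 ≥ 50
Round 3 — search-2, worker-2 page on-call.
  cache-1: +30 → 30 < 120
  db-m: +95 → 95 < 120
  edge-1: +20 → 40 ≥ 30
  edge-2: +20+20 → 50 ≥ 50
  worker-1: +10 → 90 < 110
Round 4 — edge-1, edge-2 page on-call.
  db-m: +45 → 140 ≥ 120
  db-r: +75 → 75 ≥ 50
  worker-1: +50 → 140 ≥ 110
Round 5 — db-m, db-r, worker-1 page on-call.
  cache-1: +80 → 110 < 120
  queue-2: +80+50 → 170 ≥ 70
Round 6 — queue-2 pages on-call.
No further pages.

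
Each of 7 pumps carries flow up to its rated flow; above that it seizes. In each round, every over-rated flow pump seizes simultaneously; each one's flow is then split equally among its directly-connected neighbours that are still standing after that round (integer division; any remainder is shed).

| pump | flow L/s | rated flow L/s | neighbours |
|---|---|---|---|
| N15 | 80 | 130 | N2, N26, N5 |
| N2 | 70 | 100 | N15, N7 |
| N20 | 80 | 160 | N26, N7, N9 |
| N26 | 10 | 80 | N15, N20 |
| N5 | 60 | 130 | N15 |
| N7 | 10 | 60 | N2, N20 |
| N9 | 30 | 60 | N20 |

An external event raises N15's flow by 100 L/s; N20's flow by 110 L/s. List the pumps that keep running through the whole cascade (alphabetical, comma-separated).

N5

Round 1 — N15 at 180 > 130; N20 at 190 > 160. N15, N20 seize.
  N15 sheds 180 L/s to N2, N26, N5: 60 each.
    N2: 70+60 = 130 > 100
    N26: 10+60 = 70 ≤ 80
    N5: 60+60 = 120 ≤ 130
  N20 sheds 190 L/s to N26, N7, N9: 63 each (1 lost).
    N26: 70+63 = 133 > 80
    N7: 10+63 = 73 > 60
    N9: 30+63 = 93 > 60
Round 2 — N2, N26, N7, N9 seize.
  N2 sheds 130 L/s: no online neighbours, lost.
  N26 sheds 133 L/s: no online neighbours, lost.
  N7 sheds 73 L/s: no online neighbours, lost.
  N9 sheds 93 L/s: no online neighbours, lost.
No further seizures.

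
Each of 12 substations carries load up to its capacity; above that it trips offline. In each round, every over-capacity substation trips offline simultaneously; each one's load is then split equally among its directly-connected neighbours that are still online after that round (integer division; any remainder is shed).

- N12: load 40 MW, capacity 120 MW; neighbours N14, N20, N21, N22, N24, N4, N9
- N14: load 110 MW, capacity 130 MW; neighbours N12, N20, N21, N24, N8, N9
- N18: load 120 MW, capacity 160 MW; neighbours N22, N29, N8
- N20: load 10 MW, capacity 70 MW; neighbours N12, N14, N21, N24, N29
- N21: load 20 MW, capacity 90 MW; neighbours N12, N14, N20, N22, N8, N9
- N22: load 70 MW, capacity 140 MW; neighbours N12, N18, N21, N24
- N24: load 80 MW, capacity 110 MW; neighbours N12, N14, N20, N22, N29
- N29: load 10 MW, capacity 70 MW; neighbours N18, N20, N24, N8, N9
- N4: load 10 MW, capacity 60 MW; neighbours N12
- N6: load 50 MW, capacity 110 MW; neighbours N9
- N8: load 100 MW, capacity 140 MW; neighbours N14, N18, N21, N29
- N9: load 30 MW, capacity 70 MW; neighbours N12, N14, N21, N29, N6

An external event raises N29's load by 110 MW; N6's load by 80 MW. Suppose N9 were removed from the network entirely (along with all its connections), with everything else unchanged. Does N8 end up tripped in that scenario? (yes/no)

no

With N9 removed:
Round 1 — N29 at 120 > 70; N6 at 130 > 110. N29, N6 trip offline.
  N29 sheds 120 MW to N18, N20, N24, N8: 30 each.
    N18: 120+30 = 150 ≤ 160
    N20: 10+30 = 40 ≤ 70
    N24: 80+30 = 110 ≤ 110
    N8: 100+30 = 130 ≤ 140
  N6 sheds 130 MW: no online neighbours, lost.
No further trips.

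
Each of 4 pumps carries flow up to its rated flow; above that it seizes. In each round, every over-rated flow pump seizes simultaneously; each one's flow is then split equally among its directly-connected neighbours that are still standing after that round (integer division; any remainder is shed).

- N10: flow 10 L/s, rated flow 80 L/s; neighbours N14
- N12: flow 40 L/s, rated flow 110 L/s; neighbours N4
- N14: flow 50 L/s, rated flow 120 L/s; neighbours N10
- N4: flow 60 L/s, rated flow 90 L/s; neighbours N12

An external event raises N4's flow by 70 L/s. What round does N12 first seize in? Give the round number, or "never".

2

Round 1 — N4 at 130 > 90. N4 seizes.
  N4 sheds 130 L/s to N12: 130 each.
    N12: 40+130 = 170 > 110
Round 2 — N12 seizes.
  N12 sheds 170 L/s: no online neighbours, lost.
No further seizures.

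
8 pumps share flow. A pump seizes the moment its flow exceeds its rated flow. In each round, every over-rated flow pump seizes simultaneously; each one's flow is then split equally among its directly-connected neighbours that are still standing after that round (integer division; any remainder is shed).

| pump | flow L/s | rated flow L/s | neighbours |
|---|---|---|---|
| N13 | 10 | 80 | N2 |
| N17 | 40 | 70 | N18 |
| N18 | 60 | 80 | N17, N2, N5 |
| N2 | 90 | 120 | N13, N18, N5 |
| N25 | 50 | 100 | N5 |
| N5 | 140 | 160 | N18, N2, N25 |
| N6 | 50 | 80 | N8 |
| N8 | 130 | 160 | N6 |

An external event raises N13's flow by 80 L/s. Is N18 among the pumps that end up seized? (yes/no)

yes

Round 1 — N13 at 90 > 80. N13 seizes.
  N13 sheds 90 L/s to N2: 90 each.
    N2: 90+90 = 180 > 120
Round 2 — N2 seizes.
  N2 sheds 180 L/s to N18, N5: 90 each.
    N18: 60+90 = 150 > 80
    N5: 140+90 = 230 > 160
Round 3 — N18, N5 seize.
  N18 sheds 150 L/s to N17: 150 each.
    N17: 40+150 = 190 > 70
  N5 sheds 230 L/s to N25: 230 each.
    N25: 50+230 = 280 > 100
Round 4 — N17, N25 seize.
  N17 sheds 190 L/s: no online neighbours, lost.
  N25 sheds 280 L/s: no online neighbours, lost.
No further seizures.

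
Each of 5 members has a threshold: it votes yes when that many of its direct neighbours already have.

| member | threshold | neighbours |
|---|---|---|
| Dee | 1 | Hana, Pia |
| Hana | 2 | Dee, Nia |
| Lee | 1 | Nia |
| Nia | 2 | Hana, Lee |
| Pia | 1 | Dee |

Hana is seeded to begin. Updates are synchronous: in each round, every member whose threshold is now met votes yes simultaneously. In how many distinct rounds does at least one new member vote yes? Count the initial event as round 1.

Round 1 — Hana votes yes (initial).
Round 2 — checking thresholds:
  Dee: 1 of 2 neighbours ≥ 1, votes yes.
  Nia: 1 of 2 neighbours < 2, not yet.
Round 3 — checking thresholds:
  Nia: 1 of 2 neighbours < 2, not yet.
  Pia: 1 of 1 neighbours ≥ 1, votes yes.
Round 4 — no new yes votes; cascade stops.

3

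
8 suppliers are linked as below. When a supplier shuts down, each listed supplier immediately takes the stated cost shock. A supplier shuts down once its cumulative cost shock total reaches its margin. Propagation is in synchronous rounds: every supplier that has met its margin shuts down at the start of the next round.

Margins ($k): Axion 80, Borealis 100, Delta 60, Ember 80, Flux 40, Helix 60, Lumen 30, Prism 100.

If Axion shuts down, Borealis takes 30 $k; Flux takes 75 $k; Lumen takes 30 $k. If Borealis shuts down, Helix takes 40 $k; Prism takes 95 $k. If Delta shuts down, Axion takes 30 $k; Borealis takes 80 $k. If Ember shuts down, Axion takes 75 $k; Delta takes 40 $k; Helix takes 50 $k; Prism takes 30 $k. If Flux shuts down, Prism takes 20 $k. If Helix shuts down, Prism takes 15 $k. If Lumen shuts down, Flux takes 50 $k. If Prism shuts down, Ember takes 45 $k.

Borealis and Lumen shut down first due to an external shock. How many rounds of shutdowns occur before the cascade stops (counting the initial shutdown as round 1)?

3

Round 1 — Borealis, Lumen shut down (initial).
  Flux: +50 → 50 ≥ 40
  Helix: +40 → 40 < 60
  Prism: +95 → 95 < 100
Round 2 — Flux shuts down.
  Prism: +20 → 115 ≥ 100
Round 3 — Prism shuts down.
  Ember: +45 → 45 < 80
No further shutdowns.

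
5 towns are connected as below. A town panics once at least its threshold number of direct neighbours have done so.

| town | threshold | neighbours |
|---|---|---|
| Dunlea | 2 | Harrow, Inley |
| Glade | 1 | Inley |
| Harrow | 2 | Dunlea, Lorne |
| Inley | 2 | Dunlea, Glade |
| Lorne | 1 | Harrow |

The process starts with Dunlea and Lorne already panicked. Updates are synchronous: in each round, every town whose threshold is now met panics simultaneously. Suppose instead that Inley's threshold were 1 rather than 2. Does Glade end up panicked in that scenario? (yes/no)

yes

With Inley's threshold at 1:
Round 1 — Dunlea, Lorne panic (initial).
Round 2 — checking thresholds:
  Harrow: 2 of 2 neighbours ≥ 2, panics.
  Inley: 1 of 2 neighbours ≥ 1, panics.
Round 3 — checking thresholds:
  Glade: 1 of 1 neighbours ≥ 1, panics.
Round 4 — no new panics; cascade stops.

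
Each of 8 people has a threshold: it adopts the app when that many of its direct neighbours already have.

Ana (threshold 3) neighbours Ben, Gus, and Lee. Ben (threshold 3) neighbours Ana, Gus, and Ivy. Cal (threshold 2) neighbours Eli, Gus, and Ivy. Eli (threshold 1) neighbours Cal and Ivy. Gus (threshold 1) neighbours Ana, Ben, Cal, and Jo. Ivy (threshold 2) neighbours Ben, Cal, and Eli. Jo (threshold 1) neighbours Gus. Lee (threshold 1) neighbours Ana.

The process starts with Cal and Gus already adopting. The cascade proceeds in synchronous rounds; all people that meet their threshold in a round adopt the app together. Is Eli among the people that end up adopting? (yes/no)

yes

Round 1 — Cal, Gus adopt the app (initial).
Round 2 — checking thresholds:
  Ana: 1 of 3 neighbours < 3, below threshold.
  Ben: 1 of 3 neighbours < 3, below threshold.
  Eli: 1 of 2 neighbours ≥ 1, adopts the app.
  Ivy: 1 of 3 neighbours < 2, below threshold.
  Jo: 1 of 1 neighbours ≥ 1, adopts the app.
Round 3 — checking thresholds:
  Ana: 1 of 3 neighbours < 3, below threshold.
  Ben: 1 of 3 neighbours < 3, below threshold.
  Ivy: 2 of 3 neighbours ≥ 2, adopts the app.
Round 4 — no new adoptions; cascade stops.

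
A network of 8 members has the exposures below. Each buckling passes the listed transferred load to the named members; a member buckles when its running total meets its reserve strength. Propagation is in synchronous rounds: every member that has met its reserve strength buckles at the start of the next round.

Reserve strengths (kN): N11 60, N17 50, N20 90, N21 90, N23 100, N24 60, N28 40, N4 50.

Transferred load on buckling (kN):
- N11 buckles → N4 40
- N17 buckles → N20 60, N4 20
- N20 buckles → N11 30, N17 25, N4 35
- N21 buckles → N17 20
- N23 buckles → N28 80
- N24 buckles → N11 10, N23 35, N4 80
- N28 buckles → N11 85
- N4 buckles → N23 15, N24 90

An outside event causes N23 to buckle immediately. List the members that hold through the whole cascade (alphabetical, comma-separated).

N17, N20, N21, N24, N4

Round 1 — N23 buckles (initial).
  N28: +80 → 80 ≥ 40
Round 2 — N28 buckles.
  N11: +85 → 85 ≥ 60
Round 3 — N11 buckles.
  N4: +40 → 40 < 50
No further bucklings.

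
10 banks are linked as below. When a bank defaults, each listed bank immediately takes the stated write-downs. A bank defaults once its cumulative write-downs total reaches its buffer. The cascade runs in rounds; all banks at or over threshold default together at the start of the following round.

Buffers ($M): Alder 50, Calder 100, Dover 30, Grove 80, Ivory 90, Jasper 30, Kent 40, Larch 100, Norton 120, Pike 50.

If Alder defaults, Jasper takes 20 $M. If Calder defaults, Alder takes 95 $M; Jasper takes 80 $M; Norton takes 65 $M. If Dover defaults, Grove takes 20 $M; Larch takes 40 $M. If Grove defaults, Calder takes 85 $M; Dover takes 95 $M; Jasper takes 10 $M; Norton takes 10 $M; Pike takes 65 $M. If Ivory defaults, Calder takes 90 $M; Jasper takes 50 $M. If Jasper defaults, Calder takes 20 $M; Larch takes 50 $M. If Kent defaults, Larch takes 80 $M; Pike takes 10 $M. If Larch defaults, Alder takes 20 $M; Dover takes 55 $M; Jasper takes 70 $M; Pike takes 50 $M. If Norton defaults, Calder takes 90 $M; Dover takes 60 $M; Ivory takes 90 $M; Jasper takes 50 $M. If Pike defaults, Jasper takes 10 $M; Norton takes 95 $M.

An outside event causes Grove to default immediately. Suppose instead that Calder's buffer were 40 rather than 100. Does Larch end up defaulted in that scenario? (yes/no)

With Calder's buffer at 40:
Round 1 — Grove defaults (initial).
  Calder: +85 → 85 ≥ 40
  Dover: +95 → 95 ≥ 30
  Jasper: +10 → 10 < 30
  Norton: +10 → 10 < 120
  Pike: +65 → 65 ≥ 50
Round 2 — Calder, Dover, Pike default.
  Alder: +95 → 95 ≥ 50
  Jasper: +80+10 → 100 ≥ 30
  Larch: +40 → 40 < 100
  Norton: +65+95 → 170 ≥ 120
Round 3 — Alder, Jasper, Norton default.
  Ivory: +90 → 90 ≥ 90
  Larch: +50 → 90 < 100
Round 4 — Ivory defaults.
No further defaults.

no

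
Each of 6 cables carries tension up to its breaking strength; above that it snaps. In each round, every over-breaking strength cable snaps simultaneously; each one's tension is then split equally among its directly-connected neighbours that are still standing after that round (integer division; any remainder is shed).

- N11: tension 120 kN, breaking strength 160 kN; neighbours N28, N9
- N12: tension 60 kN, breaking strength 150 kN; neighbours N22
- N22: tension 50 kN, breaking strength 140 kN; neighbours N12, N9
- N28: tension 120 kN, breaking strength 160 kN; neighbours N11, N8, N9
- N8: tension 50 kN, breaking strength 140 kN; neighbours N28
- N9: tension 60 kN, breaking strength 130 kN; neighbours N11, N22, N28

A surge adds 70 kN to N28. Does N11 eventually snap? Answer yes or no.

yes

Round 1 — N28 at 190 > 160. N28 snaps.
  N28 sheds 190 kN to N11, N8, N9: 63 each (1 lost).
    N11: 120+63 = 183 > 160
    N8: 50+63 = 113 ≤ 140
    N9: 60+63 = 123 ≤ 130
Round 2 — N11 snaps.
  N11 sheds 183 kN to N9: 183 each.
    N9: 123+183 = 306 > 130
Round 3 — N9 snaps.
  N9 sheds 306 kN to N22: 306 each.
    N22: 50+306 = 356 > 140
Round 4 — N22 snaps.
  N22 sheds 356 kN to N12: 356 each.
    N12: 60+356 = 416 > 150
Round 5 — N12 snaps.
  N12 sheds 416 kN: no online neighbours, lost.
No further breaks.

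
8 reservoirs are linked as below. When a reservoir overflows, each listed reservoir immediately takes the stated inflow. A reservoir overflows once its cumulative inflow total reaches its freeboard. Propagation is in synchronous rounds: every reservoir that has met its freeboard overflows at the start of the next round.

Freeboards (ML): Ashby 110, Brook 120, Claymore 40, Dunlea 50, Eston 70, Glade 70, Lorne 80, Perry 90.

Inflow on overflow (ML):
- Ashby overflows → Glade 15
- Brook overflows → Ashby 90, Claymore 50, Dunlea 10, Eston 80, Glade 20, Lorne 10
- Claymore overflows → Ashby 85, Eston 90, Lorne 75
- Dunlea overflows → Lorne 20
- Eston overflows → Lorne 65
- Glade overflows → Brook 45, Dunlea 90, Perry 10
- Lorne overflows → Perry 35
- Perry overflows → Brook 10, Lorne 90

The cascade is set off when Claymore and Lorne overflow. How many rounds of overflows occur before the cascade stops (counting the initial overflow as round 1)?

Round 1 — Claymore, Lorne overflow (initial).
  Ashby: +85 → 85 < 110
  Eston: +90 → 90 ≥ 70
  Perry: +35 → 35 < 90
Round 2 — Eston overflows.
No further overflows.

2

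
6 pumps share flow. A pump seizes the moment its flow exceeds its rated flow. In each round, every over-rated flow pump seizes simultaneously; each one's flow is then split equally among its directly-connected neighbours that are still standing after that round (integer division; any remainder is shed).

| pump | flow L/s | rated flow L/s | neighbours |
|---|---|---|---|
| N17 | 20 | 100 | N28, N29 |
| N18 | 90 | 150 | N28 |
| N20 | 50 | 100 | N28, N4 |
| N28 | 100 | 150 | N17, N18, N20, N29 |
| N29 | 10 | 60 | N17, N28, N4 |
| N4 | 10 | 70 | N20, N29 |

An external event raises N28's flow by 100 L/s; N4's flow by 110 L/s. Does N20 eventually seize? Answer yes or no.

Round 1 — N28 at 200 > 150; N4 at 120 > 70. N28, N4 seize.
  N28 sheds 200 L/s to N17, N18, N20, N29: 50 each.
    N17: 20+50 = 70 ≤ 100
    N18: 90+50 = 140 ≤ 150
    N20: 50+50 = 100 ≤ 100
    N29: 10+50 = 60 ≤ 60
  N4 sheds 120 L/s to N20, N29: 60 each.
    N20: 100+60 = 160 > 100
    N29: 60+60 = 120 > 60
Round 2 — N20, N29 seize.
  N20 sheds 160 L/s: no online neighbours, lost.
  N29 sheds 120 L/s to N17: 120 each.
    N17: 70+120 = 190 > 100
Round 3 — N17 seizes.
  N17 sheds 190 L/s: no online neighbours, lost.
No further seizures.

yes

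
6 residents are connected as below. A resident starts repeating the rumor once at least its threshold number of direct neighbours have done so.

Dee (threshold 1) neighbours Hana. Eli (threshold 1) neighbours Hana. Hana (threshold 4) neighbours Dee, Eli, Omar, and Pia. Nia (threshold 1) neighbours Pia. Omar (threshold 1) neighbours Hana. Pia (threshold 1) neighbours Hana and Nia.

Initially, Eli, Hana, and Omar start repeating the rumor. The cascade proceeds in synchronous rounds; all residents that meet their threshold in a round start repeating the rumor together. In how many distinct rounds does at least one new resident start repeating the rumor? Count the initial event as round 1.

3

Round 1 — Eli, Hana, Omar start repeating the rumor (initial).
Round 2 — checking thresholds:
  Dee: 1 of 1 neighbours ≥ 1, starts repeating the rumor.
  Pia: 1 of 2 neighbours ≥ 1, starts repeating the rumor.
Round 3 — checking thresholds:
  Nia: 1 of 1 neighbours ≥ 1, starts repeating the rumor.
Round 4 — no new spreads; cascade stops.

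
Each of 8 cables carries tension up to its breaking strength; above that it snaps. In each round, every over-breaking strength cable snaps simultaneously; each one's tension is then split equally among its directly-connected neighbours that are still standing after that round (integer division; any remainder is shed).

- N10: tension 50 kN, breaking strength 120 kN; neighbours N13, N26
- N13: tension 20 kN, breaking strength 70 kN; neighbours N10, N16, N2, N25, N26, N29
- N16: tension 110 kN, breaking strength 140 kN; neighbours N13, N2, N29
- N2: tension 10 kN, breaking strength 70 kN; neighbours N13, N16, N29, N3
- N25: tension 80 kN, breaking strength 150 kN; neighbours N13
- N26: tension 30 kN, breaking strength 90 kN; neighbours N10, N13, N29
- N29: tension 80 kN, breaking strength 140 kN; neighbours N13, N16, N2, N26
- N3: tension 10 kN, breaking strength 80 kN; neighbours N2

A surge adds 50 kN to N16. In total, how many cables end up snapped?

Round 1 — N16 at 160 > 140. N16 snaps.
  N16 sheds 160 kN to N13, N2, N29: 53 each (1 lost).
    N13: 20+53 = 73 > 70
    N2: 10+53 = 63 ≤ 70
    N29: 80+53 = 133 ≤ 140
Round 2 — N13 snaps.
  N13 sheds 73 kN to N10, N2, N25, N26, N29: 14 each (3 lost).
    N10: 50+14 = 64 ≤ 120
    N2: 63+14 = 77 > 70
    N25: 80+14 = 94 ≤ 150
    N26: 30+14 = 44 ≤ 90
    N29: 133+14 = 147 > 140
Round 3 — N2, N29 snap.
  N2 sheds 77 kN to N3: 77 each.
    N3: 10+77 = 87 > 80
  N29 sheds 147 kN to N26: 147 each.
    N26: 44+147 = 191 > 90
Round 4 — N26, N3 snap.
  N26 sheds 191 kN to N10: 191 each.
    N10: 64+191 = 255 > 120
  N3 sheds 87 kN: no online neighbours, lost.
Round 5 — N10 snaps.
  N10 sheds 255 kN: no online neighbours, lost.
No further breaks.

7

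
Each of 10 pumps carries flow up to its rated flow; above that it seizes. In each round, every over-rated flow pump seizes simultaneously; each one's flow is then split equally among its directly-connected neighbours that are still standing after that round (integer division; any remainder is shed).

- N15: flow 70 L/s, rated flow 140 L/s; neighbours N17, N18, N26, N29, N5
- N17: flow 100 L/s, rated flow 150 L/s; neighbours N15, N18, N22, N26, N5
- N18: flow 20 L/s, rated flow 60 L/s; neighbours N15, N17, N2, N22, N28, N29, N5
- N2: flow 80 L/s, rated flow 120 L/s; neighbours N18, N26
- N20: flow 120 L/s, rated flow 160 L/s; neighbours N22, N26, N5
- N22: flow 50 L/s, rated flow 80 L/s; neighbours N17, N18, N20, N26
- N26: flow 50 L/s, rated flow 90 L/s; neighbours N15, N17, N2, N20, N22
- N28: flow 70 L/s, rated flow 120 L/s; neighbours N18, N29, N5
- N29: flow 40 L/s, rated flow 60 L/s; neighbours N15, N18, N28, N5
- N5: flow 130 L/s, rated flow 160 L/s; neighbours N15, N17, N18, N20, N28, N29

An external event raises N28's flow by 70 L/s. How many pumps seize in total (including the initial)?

Round 1 — N28 at 140 > 120. N28 seizes.
  N28 sheds 140 L/s to N18, N29, N5: 46 each (2 lost).
    N18: 20+46 = 66 > 60
    N29: 40+46 = 86 > 60
    N5: 130+46 = 176 > 160
Round 2 — N18, N29, N5 seize.
  N18 sheds 66 L/s to N15, N17, N2, N22: 16 each (2 lost).
    N15: 70+16 = 86 ≤ 140
    N17: 100+16 = 116 ≤ 150
    N2: 80+16 = 96 ≤ 120
    N22: 50+16 = 66 ≤ 80
  N29 sheds 86 L/s to N15: 86 each.
    N15: 86+86 = 172 > 140
  N5 sheds 176 L/s to N15, N17, N20: 58 each (2 lost).
    N15: 172+58 = 230 > 140
    N17: 116+58 = 174 > 150
    N20: 120+58 = 178 > 160
Round 3 — N15, N17, N20 seize.
  N15 sheds 230 L/s to N26: 230 each.
    N26: 50+230 = 280 > 90
  N17 sheds 174 L/s to N22, N26: 87 each.
    N22: 66+87 = 153 > 80
    N26: 280+87 = 367 > 90
  N20 sheds 178 L/s to N22, N26: 89 each.
    N22: 153+89 = 242 > 80
    N26: 367+89 = 456 > 90
Round 4 — N22, N26 seize.
  N22 sheds 242 L/s: no online neighbours, lost.
  N26 sheds 456 L/s to N2: 456 each.
    N2: 96+456 = 552 > 120
Round 5 — N2 seizes.
  N2 sheds 552 L/s: no online neighbours, lost.
No further seizures.

10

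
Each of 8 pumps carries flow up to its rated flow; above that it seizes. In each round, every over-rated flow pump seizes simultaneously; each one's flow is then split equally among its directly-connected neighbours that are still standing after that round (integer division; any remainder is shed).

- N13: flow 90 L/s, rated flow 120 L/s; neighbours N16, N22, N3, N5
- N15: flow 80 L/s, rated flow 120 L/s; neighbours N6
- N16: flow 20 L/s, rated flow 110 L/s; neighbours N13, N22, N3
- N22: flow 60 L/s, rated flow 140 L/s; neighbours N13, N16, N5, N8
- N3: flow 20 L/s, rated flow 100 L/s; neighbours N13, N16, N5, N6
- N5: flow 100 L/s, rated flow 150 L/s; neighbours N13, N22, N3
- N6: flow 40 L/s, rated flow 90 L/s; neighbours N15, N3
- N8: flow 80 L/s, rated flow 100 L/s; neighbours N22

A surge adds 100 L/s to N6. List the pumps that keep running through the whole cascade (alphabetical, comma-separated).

N13, N16, N22, N3, N5, N8

Round 1 — N6 at 140 > 90. N6 seizes.
  N6 sheds 140 L/s to N15, N3: 70 each.
    N15: 80+70 = 150 > 120
    N3: 20+70 = 90 ≤ 100
Round 2 — N15 seizes.
  N15 sheds 150 L/s: no online neighbours, lost.
No further seizures.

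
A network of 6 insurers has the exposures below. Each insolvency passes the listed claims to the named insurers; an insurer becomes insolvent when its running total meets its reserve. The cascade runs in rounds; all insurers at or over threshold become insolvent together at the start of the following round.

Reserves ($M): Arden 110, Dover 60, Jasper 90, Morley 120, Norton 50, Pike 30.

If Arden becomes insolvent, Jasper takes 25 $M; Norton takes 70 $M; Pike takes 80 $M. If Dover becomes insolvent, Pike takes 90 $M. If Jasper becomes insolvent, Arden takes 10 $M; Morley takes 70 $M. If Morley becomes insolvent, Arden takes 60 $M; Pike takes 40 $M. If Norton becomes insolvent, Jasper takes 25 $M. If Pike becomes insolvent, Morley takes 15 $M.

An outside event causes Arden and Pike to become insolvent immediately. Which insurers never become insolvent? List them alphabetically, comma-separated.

Round 1 — Arden, Pike become insolvent (initial).
  Jasper: +25 → 25 < 90
  Morley: +15 → 15 < 120
  Norton: +70 → 70 ≥ 50
Round 2 — Norton becomes insolvent.
  Jasper: +25 → 50 < 90
No further insolvencies.

Dover, Jasper, Morley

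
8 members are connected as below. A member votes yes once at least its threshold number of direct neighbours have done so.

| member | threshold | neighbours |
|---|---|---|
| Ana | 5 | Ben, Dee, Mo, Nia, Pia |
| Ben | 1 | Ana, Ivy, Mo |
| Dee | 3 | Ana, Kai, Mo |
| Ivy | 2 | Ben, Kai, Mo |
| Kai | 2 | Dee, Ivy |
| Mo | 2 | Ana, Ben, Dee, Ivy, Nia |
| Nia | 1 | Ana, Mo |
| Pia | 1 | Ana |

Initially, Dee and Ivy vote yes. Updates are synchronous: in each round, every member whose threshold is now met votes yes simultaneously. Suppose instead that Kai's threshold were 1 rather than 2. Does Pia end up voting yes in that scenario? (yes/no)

no

With Kai's threshold at 1:
Round 1 — Dee, Ivy vote yes (initial).
Round 2 — checking thresholds:
  Ana: 1 of 5 neighbours < 5, below threshold.
  Ben: 1 of 3 neighbours ≥ 1, votes yes.
  Kai: 2 of 2 neighbours ≥ 1, votes yes.
  Mo: 2 of 5 neighbours ≥ 2, votes yes.
Round 3 — checking thresholds:
  Ana: 3 of 5 neighbours < 5, below threshold.
  Nia: 1 of 2 neighbours ≥ 1, votes yes.
Round 4 — no new yes votes; cascade stops.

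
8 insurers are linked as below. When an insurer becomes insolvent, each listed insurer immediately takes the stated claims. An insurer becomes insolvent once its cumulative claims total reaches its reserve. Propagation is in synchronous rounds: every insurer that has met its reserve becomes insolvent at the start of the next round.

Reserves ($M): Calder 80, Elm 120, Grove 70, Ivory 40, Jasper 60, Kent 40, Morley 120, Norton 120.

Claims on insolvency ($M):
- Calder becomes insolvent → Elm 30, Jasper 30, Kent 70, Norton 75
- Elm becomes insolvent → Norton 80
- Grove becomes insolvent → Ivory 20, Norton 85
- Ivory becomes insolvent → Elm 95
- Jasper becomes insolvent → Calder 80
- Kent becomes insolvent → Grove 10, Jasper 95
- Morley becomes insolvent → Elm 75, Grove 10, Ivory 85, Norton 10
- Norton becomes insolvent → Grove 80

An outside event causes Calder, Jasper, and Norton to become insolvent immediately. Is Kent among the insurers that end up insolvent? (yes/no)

yes

Round 1 — Calder, Jasper, Norton become insolvent (initial).
  Elm: +30 → 30 < 120
  Grove: +80 → 80 ≥ 70
  Kent: +70 → 70 ≥ 40
Round 2 — Grove, Kent become insolvent.
  Ivory: +20 → 20 < 40
No further insolvencies.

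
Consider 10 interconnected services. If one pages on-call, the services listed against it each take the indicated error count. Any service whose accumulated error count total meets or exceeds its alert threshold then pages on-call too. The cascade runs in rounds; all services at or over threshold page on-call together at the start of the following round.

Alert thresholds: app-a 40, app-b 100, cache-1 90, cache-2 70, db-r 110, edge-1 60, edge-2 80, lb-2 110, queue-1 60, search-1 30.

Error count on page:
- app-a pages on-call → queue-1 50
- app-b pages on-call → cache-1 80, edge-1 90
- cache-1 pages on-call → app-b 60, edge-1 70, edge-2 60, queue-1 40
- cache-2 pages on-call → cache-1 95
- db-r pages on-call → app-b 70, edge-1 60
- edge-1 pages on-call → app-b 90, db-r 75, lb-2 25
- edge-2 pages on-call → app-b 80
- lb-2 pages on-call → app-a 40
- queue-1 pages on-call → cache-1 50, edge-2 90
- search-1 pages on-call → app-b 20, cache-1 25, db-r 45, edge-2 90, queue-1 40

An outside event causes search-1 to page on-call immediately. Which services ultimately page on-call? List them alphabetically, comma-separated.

app-b, cache-1, db-r, edge-1, edge-2, queue-1, search-1

Round 1 — search-1 pages on-call (initial).
  app-b: +20 → 20 < 100
  cache-1: +25 → 25 < 90
  db-r: +45 → 45 < 110
  edge-2: +90 → 90 ≥ 80
  queue-1: +40 → 40 < 60
Round 2 — edge-2 pages on-call.
  app-b: +80 → 100 ≥ 100
Round 3 — app-b pages on-call.
  cache-1: +80 → 105 ≥ 90
  edge-1: +90 → 90 ≥ 60
Round 4 — cache-1, edge-1 page on-call.
  db-r: +75 → 120 ≥ 110
  lb-2: +25 → 25 < 110
  queue-1: +40 → 80 ≥ 60
Round 5 — db-r, queue-1 page on-call.
No further pages.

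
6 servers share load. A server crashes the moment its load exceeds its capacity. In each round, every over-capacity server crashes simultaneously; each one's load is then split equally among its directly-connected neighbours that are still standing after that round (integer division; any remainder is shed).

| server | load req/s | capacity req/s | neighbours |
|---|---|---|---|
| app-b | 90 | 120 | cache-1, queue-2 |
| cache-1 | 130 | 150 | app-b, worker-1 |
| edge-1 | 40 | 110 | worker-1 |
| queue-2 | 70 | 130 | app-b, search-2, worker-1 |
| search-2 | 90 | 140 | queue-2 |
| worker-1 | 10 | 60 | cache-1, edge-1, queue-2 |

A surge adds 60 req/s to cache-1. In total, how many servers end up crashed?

5

Round 1 — cache-1 at 190 > 150. cache-1 crashes.
  cache-1 sheds 190 req/s to app-b, worker-1: 95 each.
    app-b: 90+95 = 185 > 120
    worker-1: 10+95 = 105 > 60
Round 2 — app-b, worker-1 crash.
  app-b sheds 185 req/s to queue-2: 185 each.
    queue-2: 70+185 = 255 > 130
  worker-1 sheds 105 req/s to edge-1, queue-2: 52 each (1 lost).
    edge-1: 40+52 = 92 ≤ 110
    queue-2: 255+52 = 307 > 130
Round 3 — queue-2 crashes.
  queue-2 sheds 307 req/s to search-2: 307 each.
    search-2: 90+307 = 397 > 140
Round 4 — search-2 crashes.
  search-2 sheds 397 req/s: no online neighbours, lost.
No further crashes.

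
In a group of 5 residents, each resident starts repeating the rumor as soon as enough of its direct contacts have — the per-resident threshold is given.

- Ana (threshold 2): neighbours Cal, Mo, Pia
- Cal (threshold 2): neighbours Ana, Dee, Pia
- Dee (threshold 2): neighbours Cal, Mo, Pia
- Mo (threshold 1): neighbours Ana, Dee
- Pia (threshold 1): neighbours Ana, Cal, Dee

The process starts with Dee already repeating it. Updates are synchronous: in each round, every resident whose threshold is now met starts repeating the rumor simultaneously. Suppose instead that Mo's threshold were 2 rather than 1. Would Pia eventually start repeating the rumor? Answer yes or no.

yes

With Mo's threshold at 2:
Round 1 — Dee starts repeating the rumor (initial).
Round 2 — checking thresholds:
  Cal: 1 of 3 neighbours < 2, not yet.
  Mo: 1 of 2 neighbours < 2, not yet.
  Pia: 1 of 3 neighbours ≥ 1, starts repeating the rumor.
Round 3 — checking thresholds:
  Ana: 1 of 3 neighbours < 2, not yet.
  Cal: 2 of 3 neighbours ≥ 2, starts repeating the rumor.
  Mo: 1 of 2 neighbours < 2, not yet.
Round 4 — checking thresholds:
  Ana: 2 of 3 neighbours ≥ 2, starts repeating the rumor.
  Mo: 1 of 2 neighbours < 2, not yet.
Round 5 — checking thresholds:
  Mo: 2 of 2 neighbours ≥ 2, starts repeating the rumor.
Round 6 — no new spreads; cascade stops.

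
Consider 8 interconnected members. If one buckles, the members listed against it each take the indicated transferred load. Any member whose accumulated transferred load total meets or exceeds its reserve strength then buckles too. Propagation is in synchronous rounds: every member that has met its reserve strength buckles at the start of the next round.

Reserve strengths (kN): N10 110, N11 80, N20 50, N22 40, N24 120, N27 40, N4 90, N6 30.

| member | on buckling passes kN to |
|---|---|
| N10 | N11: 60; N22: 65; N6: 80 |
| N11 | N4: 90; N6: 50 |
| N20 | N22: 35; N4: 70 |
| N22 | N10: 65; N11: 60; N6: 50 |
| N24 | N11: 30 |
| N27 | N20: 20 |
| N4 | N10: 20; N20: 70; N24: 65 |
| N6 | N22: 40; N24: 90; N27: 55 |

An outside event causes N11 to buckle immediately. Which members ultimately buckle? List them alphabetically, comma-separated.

Round 1 — N11 buckles (initial).
  N4: +90 → 90 ≥ 90
  N6: +50 → 50 ≥ 30
Round 2 — N4, N6 buckle.
  N10: +20 → 20 < 110
  N20: +70 → 70 ≥ 50
  N22: +40 → 40 ≥ 40
  N24: +65+90 → 155 ≥ 120
  N27: +55 → 55 ≥ 40
Round 3 — N20, N22, N24, N27 buckle.
  N10: +65 → 85 < 110
No further bucklings.

N11, N20, N22, N24, N27, N4, N6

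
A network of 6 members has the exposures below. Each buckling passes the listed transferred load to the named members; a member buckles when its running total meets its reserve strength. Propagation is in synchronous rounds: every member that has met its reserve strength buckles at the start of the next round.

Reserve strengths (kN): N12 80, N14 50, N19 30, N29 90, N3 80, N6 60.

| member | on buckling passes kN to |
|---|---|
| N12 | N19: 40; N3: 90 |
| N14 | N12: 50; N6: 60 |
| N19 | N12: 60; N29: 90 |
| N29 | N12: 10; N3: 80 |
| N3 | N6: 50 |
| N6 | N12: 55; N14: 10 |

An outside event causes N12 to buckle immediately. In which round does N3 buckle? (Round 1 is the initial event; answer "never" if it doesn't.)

Round 1 — N12 buckles (initial).
  N19: +40 → 40 ≥ 30
  N3: +90 → 90 ≥ 80
Round 2 — N19, N3 buckle.
  N29: +90 → 90 ≥ 90
  N6: +50 → 50 < 60
Round 3 — N29 buckles.
No further bucklings.

2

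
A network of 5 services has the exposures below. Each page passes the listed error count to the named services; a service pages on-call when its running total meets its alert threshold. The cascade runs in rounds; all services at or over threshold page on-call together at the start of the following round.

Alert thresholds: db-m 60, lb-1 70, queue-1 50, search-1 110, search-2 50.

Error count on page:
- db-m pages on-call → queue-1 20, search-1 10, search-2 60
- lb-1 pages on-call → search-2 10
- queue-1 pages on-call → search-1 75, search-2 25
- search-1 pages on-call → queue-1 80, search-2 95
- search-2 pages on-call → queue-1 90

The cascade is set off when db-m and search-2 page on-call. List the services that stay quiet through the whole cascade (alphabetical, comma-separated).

Round 1 — db-m, search-2 page on-call (initial).
  queue-1: +20+90 → 110 ≥ 50
  search-1: +10 → 10 < 110
Round 2 — queue-1 pages on-call.
  search-1: +75 → 85 < 110
No further pages.

lb-1, search-1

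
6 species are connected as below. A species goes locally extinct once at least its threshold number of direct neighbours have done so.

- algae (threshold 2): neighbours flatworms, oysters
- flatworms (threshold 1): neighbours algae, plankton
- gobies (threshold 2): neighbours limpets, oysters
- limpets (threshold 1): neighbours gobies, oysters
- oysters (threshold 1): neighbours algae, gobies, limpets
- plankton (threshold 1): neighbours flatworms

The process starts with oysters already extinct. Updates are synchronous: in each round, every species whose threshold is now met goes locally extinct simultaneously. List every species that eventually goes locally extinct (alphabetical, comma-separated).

Round 1 — oysters goes locally extinct (initial).
Round 2 — checking thresholds:
  algae: 1 of 2 neighbours < 2, holds.
  gobies: 1 of 2 neighbours < 2, holds.
  limpets: 1 of 2 neighbours ≥ 1, goes locally extinct.
Round 3 — checking thresholds:
  algae: 1 of 2 neighbours < 2, holds.
  gobies: 2 of 2 neighbours ≥ 2, goes locally extinct.
Round 4 — no new extinctions; cascade stops.

gobies, limpets, oysters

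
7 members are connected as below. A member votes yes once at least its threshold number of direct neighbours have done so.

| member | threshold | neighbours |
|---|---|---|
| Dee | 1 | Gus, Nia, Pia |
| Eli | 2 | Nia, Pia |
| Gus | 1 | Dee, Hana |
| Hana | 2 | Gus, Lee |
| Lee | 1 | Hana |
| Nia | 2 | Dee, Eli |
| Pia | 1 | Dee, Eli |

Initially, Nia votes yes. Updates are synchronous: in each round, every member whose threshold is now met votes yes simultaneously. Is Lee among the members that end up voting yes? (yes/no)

no

Round 1 — Nia votes yes (initial).
Round 2 — checking thresholds:
  Dee: 1 of 3 neighbours ≥ 1, votes yes.
  Eli: 1 of 2 neighbours < 2, below threshold.
Round 3 — checking thresholds:
  Eli: 1 of 2 neighbours < 2, below threshold.
  Gus: 1 of 2 neighbours ≥ 1, votes yes.
  Pia: 1 of 2 neighbours ≥ 1, votes yes.
Round 4 — checking thresholds:
  Eli: 2 of 2 neighbours ≥ 2, votes yes.
  Hana: 1 of 2 neighbours < 2, below threshold.
Round 5 — no new yes votes; cascade stops.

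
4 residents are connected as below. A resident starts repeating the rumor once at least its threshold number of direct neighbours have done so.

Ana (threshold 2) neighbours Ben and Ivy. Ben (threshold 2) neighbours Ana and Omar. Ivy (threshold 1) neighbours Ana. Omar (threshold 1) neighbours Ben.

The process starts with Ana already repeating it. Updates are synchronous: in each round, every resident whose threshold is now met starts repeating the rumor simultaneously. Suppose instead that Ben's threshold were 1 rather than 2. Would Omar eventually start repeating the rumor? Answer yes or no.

With Ben's threshold at 1:
Round 1 — Ana starts repeating the rumor (initial).
Round 2 — checking thresholds:
  Ben: 1 of 2 neighbours ≥ 1, starts repeating the rumor.
  Ivy: 1 of 1 neighbours ≥ 1, starts repeating the rumor.
Round 3 — checking thresholds:
  Omar: 1 of 1 neighbours ≥ 1, starts repeating the rumor.
Round 4 — no new spreads; cascade stops.

yes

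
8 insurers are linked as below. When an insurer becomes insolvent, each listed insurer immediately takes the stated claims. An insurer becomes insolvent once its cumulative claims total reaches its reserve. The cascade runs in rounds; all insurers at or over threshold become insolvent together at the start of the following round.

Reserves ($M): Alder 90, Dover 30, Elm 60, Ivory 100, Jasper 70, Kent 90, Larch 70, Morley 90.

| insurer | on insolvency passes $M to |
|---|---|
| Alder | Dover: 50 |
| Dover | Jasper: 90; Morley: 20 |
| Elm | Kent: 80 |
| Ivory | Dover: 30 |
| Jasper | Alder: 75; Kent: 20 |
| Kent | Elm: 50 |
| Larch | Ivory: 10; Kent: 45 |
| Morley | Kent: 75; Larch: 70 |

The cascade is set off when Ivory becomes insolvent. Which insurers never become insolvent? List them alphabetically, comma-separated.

Alder, Elm, Kent, Larch, Morley

Round 1 — Ivory becomes insolvent (initial).
  Dover: +30 → 30 ≥ 30
Round 2 — Dover becomes insolvent.
  Jasper: +90 → 90 ≥ 70
  Morley: +20 → 20 < 90
Round 3 — Jasper becomes insolvent.
  Alder: +75 → 75 < 90
  Kent: +20 → 20 < 90
No further insolvencies.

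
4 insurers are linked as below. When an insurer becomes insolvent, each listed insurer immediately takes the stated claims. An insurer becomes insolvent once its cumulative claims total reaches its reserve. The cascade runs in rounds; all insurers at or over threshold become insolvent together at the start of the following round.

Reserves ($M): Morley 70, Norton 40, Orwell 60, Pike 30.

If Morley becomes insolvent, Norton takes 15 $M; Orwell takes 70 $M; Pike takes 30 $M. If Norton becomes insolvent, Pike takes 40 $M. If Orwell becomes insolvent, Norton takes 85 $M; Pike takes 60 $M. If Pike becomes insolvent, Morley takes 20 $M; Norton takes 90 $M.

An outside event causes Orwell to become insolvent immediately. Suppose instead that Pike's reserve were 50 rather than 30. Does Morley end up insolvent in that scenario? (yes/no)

With Pike's reserve at 50:
Round 1 — Orwell becomes insolvent (initial).
  Norton: +85 → 85 ≥ 40
  Pike: +60 → 60 ≥ 50
Round 2 — Norton, Pike become insolvent.
  Morley: +20 → 20 < 70
No further insolvencies.

no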